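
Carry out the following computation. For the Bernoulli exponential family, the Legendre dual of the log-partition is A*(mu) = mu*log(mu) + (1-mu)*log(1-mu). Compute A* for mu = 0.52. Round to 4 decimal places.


Legendre transform for Bernoulli:
A*(mu) = mu*log(mu) + (1-mu)*log(1-mu).
mu = 0.52, 1-mu = 0.48.
mu*log(mu) = 0.52*log(0.52) = -0.340042.
(1-mu)*log(1-mu) = 0.48*log(0.48) = -0.352305.
A* = -0.340042 + -0.352305 = -0.6923

-0.6923


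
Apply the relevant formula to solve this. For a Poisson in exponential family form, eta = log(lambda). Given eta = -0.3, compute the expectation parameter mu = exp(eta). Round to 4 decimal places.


Expectation parameter for Poisson exponential family:
mu = exp(eta).
eta = -0.3.
mu = exp(-0.3) = 0.7408

0.7408


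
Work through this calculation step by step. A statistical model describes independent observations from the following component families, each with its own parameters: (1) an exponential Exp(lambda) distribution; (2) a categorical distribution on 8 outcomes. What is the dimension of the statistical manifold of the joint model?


The dimension of a statistical manifold equals the number of free
(independent) real parameters of the model. For a product of independent
blocks the parameter counts add.
- exponential (lambda): 1.
- categorical on 8 outcomes (probabilities sum to 1): 8-1 = 7.
Total = 1 + 7 = 8.
Dimension = 8

8


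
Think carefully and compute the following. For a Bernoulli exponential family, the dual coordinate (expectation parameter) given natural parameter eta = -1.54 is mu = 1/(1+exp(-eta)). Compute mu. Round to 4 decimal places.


Dual coordinate (expectation parameter) for Bernoulli:
mu = 1/(1+exp(-eta)).
eta = -1.54.
exp(-eta) = exp(1.54) = 4.66459.
mu = 1/(1+4.66459) = 0.1765

0.1765


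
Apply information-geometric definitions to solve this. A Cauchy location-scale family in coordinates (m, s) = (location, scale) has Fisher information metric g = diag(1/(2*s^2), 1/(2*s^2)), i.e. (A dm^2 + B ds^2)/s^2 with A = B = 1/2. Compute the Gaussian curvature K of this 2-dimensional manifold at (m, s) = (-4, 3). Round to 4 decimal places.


The metric has the form g = (A dm^2 + B ds^2)/s^2 with A = 1/2, B = 1/2.
Substitute u = sqrt(A/B)*m: g = B*(du^2 + ds^2)/s^2, i.e. B times the
Poincare upper half-plane metric, which has constant Gaussian curvature -1.
Scaling a 2D metric by a constant c divides the Gaussian curvature by c,
so K = -1/B = -1/(1/2) = -2.0000 everywhere (the point (m, s) = (-4, 3) is irrelevant:
the curvature is constant).
The requested Gaussian curvature is K = -2.0000.

-2.0000


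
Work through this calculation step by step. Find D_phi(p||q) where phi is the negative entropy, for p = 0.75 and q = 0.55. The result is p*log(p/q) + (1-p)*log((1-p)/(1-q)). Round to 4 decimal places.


Bregman divergence with negative entropy generator:
D = p*log(p/q) + (1-p)*log((1-p)/(1-q)).
p = 0.75, q = 0.55.
p*log(p/q) = 0.75*log(0.75/0.55) = 0.232616.
(1-p)*log((1-p)/(1-q)) = 0.25*log(0.25/0.45) = -0.146947.
D = 0.232616 + -0.146947 = 0.0857

0.0857


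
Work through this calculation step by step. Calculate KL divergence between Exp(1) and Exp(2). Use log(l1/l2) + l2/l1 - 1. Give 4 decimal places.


KL divergence for exponential family:
KL = log(l1/l2) + l2/l1 - 1.
log(1/2) = -0.693147.
2/1 = 2.0.
KL = -0.693147 + 2.0 - 1 = 0.3069

0.3069


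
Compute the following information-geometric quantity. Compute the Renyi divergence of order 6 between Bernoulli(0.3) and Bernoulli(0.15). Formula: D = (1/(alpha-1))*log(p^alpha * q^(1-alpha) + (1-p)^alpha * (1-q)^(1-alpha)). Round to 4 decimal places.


Renyi divergence of order alpha between Bernoulli distributions:
D = (1/(alpha-1))*log(p^alpha * q^(1-alpha) + (1-p)^alpha * (1-q)^(1-alpha)).
alpha = 6, p = 0.3, q = 0.15.
p^alpha * q^(1-alpha) = 0.3^6 * 0.15^-5 = 9.6.
(1-p)^alpha * (1-q)^(1-alpha) = 0.7^6 * 0.85^-5 = 0.265151.
sum = 9.6 + 0.265151 = 9.865151.
D = (1/5)*log(9.865151) = 0.4578

0.4578


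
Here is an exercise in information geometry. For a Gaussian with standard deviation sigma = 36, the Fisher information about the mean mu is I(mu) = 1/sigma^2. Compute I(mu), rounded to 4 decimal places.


The Fisher information for the mean of a normal distribution is I(mu) = 1/sigma^2.
sigma = 36, so sigma^2 = 1296.
I(mu) = 1/1296 = 0.0008

0.0008


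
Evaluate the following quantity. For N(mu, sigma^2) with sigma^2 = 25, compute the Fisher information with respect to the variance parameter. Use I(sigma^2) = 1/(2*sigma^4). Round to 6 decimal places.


Fisher information for variance: I(sigma^2) = 1/(2*sigma^4).
sigma^2 = 25, so sigma^4 = 625.
I = 1/(2*625) = 1/1250 = 0.000800

0.000800


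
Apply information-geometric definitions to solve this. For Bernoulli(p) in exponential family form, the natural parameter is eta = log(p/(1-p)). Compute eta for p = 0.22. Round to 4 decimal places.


Natural parameter for Bernoulli: eta = log(p/(1-p)).
p = 0.22, 1-p = 0.78.
p/(1-p) = 0.282051.
eta = log(0.282051) = -1.2657

-1.2657


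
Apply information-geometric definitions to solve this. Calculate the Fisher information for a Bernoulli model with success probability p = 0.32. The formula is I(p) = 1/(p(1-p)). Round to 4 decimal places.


For Bernoulli(p), Fisher information is I(p) = 1/(p*(1-p)).
p = 0.32, 1-p = 0.68.
p*(1-p) = 0.2176.
I(p) = 1/0.2176 = 4.5956

4.5956


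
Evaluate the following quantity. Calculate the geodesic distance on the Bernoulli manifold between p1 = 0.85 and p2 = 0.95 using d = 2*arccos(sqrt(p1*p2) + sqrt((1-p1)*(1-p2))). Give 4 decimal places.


Geodesic distance on Bernoulli manifold:
d(p1,p2) = 2*arccos(sqrt(p1*p2) + sqrt((1-p1)*(1-p2))).
sqrt(p1*p2) = sqrt(0.85*0.95) = 0.89861.
sqrt((1-p1)*(1-p2)) = sqrt(0.15*0.05) = 0.086603.
arg = 0.89861 + 0.086603 = 0.985213.
d = 2*arccos(0.985213) = 0.3444

0.3444


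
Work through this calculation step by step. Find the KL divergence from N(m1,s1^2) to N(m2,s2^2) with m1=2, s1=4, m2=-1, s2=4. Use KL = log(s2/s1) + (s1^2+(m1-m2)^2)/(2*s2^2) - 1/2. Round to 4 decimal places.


KL divergence between normal distributions:
KL = log(s2/s1) + (s1^2 + (m1-m2)^2)/(2*s2^2) - 1/2.
log(4/4) = 0.0.
(4^2 + (2--1)^2)/(2*4^2) = (16 + 9)/32 = 0.78125.
KL = 0.0 + 0.78125 - 0.5 = 0.2813

0.2813


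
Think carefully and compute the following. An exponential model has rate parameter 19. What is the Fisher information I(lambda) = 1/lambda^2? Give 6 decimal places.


Fisher information for exponential: I(lambda) = 1/lambda^2.
lambda = 19, lambda^2 = 361.
I = 1/361 = 0.002770

0.002770


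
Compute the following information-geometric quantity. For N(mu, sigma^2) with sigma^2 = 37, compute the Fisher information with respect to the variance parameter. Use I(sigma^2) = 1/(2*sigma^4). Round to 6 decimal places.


Fisher information for variance: I(sigma^2) = 1/(2*sigma^4).
sigma^2 = 37, so sigma^4 = 1369.
I = 1/(2*1369) = 1/2738 = 0.000365

0.000365


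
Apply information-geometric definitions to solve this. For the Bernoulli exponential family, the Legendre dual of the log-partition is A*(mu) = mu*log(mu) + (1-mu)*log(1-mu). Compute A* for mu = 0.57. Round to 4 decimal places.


Legendre transform for Bernoulli:
A*(mu) = mu*log(mu) + (1-mu)*log(1-mu).
mu = 0.57, 1-mu = 0.43.
mu*log(mu) = 0.57*log(0.57) = -0.320408.
(1-mu)*log(1-mu) = 0.43*log(0.43) = -0.362907.
A* = -0.320408 + -0.362907 = -0.6833

-0.6833


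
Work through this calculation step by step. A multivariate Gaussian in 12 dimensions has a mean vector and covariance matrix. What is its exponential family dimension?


Exponential family dimension calculation:
For 12-dim MVN: mean has 12 params, covariance has 12*13/2 = 78 unique entries.
Total dim = 12 + 78 = 90.

90


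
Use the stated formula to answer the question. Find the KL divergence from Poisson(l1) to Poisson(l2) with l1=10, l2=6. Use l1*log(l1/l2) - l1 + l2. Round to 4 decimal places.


KL divergence for Poisson:
KL = l1*log(l1/l2) - l1 + l2.
l1 = 10, l2 = 6.
log(10/6) = 0.510826.
l1*log(l1/l2) = 10 * 0.510826 = 5.108256.
KL = 5.108256 - 10 + 6 = 1.1083

1.1083


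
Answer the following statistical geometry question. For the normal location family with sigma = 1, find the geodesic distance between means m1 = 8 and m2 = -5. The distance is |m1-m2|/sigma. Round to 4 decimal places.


On the fixed-variance normal subfamily, geodesic distance = |m1-m2|/sigma.
|8 - -5| = 13.
sigma = 1.
d = 13/1 = 13.0000

13.0000


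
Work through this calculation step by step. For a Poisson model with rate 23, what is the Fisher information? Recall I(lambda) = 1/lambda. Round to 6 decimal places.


Fisher information for Poisson: I(lambda) = 1/lambda.
lambda = 23.
I(lambda) = 1/23 = 0.043478

0.043478


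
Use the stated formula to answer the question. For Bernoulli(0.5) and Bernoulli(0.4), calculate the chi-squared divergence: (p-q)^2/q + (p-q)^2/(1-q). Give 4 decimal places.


Chi-squared divergence between Bernoulli distributions:
chi^2 = (p-q)^2/q + (p-q)^2/(1-q).
p = 0.5, q = 0.4, p-q = 0.1.
(p-q)^2 = 0.01.
term1 = 0.01/0.4 = 0.025.
term2 = 0.01/0.6 = 0.016667.
chi^2 = 0.025 + 0.016667 = 0.0417

0.0417


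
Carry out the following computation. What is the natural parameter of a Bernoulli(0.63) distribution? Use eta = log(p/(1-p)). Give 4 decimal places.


Natural parameter for Bernoulli: eta = log(p/(1-p)).
p = 0.63, 1-p = 0.37.
p/(1-p) = 1.702703.
eta = log(1.702703) = 0.5322

0.5322


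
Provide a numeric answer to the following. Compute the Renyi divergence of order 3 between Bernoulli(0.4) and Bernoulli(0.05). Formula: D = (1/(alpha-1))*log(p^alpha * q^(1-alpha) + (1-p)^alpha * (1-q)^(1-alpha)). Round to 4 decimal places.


Renyi divergence of order alpha between Bernoulli distributions:
D = (1/(alpha-1))*log(p^alpha * q^(1-alpha) + (1-p)^alpha * (1-q)^(1-alpha)).
alpha = 3, p = 0.4, q = 0.05.
p^alpha * q^(1-alpha) = 0.4^3 * 0.05^-2 = 25.6.
(1-p)^alpha * (1-q)^(1-alpha) = 0.6^3 * 0.95^-2 = 0.239335.
sum = 25.6 + 0.239335 = 25.839335.
D = (1/2)*log(25.839335) = 1.6259

1.6259


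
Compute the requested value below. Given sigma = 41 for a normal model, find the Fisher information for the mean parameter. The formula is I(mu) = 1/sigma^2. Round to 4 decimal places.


The Fisher information for the mean of a normal distribution is I(mu) = 1/sigma^2.
sigma = 41, so sigma^2 = 1681.
I(mu) = 1/1681 = 0.0006

0.0006


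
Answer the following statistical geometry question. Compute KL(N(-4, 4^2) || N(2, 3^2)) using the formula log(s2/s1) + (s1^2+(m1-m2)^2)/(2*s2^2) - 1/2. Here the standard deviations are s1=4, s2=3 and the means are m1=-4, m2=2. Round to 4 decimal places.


KL divergence between normal distributions:
KL = log(s2/s1) + (s1^2 + (m1-m2)^2)/(2*s2^2) - 1/2.
log(3/4) = -0.287682.
(4^2 + (-4-2)^2)/(2*3^2) = (16 + 36)/18 = 2.888889.
KL = -0.287682 + 2.888889 - 0.5 = 2.1012

2.1012


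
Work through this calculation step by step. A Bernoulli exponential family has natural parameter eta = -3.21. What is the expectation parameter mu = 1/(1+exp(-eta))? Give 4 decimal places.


Dual coordinate (expectation parameter) for Bernoulli:
mu = 1/(1+exp(-eta)).
eta = -3.21.
exp(-eta) = exp(3.21) = 24.779086.
mu = 1/(1+24.779086) = 0.0388

0.0388


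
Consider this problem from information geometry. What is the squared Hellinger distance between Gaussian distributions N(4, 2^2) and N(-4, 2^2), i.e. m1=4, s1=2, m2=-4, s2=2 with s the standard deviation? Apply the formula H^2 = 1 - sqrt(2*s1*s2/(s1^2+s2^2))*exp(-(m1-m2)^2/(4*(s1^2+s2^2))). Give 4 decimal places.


Squared Hellinger distance for Gaussians:
H^2 = 1 - sqrt(2*s1*s2/(s1^2+s2^2)) * exp(-(m1-m2)^2/(4*(s1^2+s2^2))).
s1^2 = 4, s2^2 = 4, s1^2+s2^2 = 8.
sqrt(2*2*2/(8)) = 1.0.
(m1-m2)^2 = (8)^2 = 64.
exp(-64/(4*8)) = exp(-2.0) = 0.135335.
H^2 = 1 - 1.0*0.135335 = 0.8647

0.8647


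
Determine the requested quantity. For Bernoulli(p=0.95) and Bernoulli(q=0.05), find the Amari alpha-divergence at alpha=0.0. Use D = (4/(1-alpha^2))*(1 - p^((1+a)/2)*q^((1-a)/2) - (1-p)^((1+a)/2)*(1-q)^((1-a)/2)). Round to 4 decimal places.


Amari alpha-divergence:
D = (4/(1-alpha^2))*(1 - p^((1+a)/2)*q^((1-a)/2) - (1-p)^((1+a)/2)*(1-q)^((1-a)/2)).
alpha = 0.0, p = 0.95, q = 0.05.
e1 = (1+alpha)/2 = 0.5, e2 = (1-alpha)/2 = 0.5.
t1 = p^e1 * q^e2 = 0.95^0.5 * 0.05^0.5 = 0.217945.
t2 = (1-p)^e1 * (1-q)^e2 = 0.05^0.5 * 0.95^0.5 = 0.217945.
4/(1-alpha^2) = 4.0.
D = 4.0*(1 - 0.217945 - 0.217945) = 2.2564

2.2564


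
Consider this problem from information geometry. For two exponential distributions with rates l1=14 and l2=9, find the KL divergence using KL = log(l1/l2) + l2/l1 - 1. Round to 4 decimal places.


KL divergence for exponential family:
KL = log(l1/l2) + l2/l1 - 1.
log(14/9) = 0.441833.
9/14 = 0.642857.
KL = 0.441833 + 0.642857 - 1 = 0.0847

0.0847


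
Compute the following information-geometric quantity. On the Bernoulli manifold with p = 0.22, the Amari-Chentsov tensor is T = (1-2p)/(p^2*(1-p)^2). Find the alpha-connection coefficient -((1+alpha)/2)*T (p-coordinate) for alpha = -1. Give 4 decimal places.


Skewness (Amari-Chentsov) tensor: T = (1-2p)/(p^2*(1-p)^2).
p = 0.22, 1-2p = 0.56, p^2 = 0.0484, (1-p)^2 = 0.6084.
T = 0.56/(0.0484 * 0.6084) = 19.017502.
In the p-coordinate, Gamma^(alpha) = Gamma^(0) - (alpha/2)*T with Gamma^(0) = (1/2)*g'(p) = -T/2,
so Gamma^(alpha) = -((1+alpha)/2)*T.
alpha = -1, -(1+alpha)/2 = 0.0.
Gamma = 0.0 * 19.017502 = 0.0000

0.0000


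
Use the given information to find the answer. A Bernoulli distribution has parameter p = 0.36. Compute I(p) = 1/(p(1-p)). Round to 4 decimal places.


For Bernoulli(p), Fisher information is I(p) = 1/(p*(1-p)).
p = 0.36, 1-p = 0.64.
p*(1-p) = 0.2304.
I(p) = 1/0.2304 = 4.3403

4.3403


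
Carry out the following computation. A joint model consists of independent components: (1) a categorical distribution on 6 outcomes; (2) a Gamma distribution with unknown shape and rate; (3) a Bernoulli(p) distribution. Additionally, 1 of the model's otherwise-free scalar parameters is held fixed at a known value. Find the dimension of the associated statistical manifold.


The dimension of a statistical manifold equals the number of free
(independent) real parameters of the model. For a product of independent
blocks the parameter counts add.
- categorical on 6 outcomes (probabilities sum to 1): 6-1 = 5.
- Gamma (shape, rate): 2.
- Bernoulli (p): 1.
Total = 5 + 2 + 1 = 8.
1 parameter(s) fixed at known values: 8 - 1 = 7.
Dimension = 7

7


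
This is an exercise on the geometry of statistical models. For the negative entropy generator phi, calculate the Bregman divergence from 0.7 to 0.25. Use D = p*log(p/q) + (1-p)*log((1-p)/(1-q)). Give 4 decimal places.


Bregman divergence with negative entropy generator:
D = p*log(p/q) + (1-p)*log((1-p)/(1-q)).
p = 0.7, q = 0.25.
p*log(p/q) = 0.7*log(0.7/0.25) = 0.720734.
(1-p)*log((1-p)/(1-q)) = 0.3*log(0.3/0.75) = -0.274887.
D = 0.720734 + -0.274887 = 0.4458

0.4458


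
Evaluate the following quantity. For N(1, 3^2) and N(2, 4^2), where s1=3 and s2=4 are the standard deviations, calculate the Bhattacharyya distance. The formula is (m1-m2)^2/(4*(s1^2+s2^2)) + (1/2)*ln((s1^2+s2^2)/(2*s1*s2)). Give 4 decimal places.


Bhattacharyya distance between two Gaussians:
DB = (m1-m2)^2/(4*(s1^2+s2^2)) + (1/2)*ln((s1^2+s2^2)/(2*s1*s2)).
(m1-m2)^2 = (-1)^2 = 1.
s1^2+s2^2 = 9 + 16 = 25.
term1 = 1/100 = 0.01.
term2 = 0.5*ln(25/24.0) = 0.020411.
DB = 0.01 + 0.020411 = 0.0304

0.0304


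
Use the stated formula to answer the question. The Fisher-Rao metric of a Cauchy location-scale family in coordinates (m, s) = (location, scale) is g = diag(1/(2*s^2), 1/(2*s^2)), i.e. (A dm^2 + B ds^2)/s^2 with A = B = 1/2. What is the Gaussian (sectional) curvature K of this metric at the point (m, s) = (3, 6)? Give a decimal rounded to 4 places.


The metric has the form g = (A dm^2 + B ds^2)/s^2 with A = 1/2, B = 1/2.
Substitute u = sqrt(A/B)*m: g = B*(du^2 + ds^2)/s^2, i.e. B times the
Poincare upper half-plane metric, which has constant Gaussian curvature -1.
Scaling a 2D metric by a constant c divides the Gaussian curvature by c,
so K = -1/B = -1/(1/2) = -2.0000 everywhere (the point (m, s) = (3, 6) is irrelevant:
the curvature is constant).
The requested Gaussian curvature is K = -2.0000.

-2.0000


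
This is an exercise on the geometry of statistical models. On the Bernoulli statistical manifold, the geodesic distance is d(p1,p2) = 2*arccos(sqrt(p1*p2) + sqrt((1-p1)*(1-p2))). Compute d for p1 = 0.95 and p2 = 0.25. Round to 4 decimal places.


Geodesic distance on Bernoulli manifold:
d(p1,p2) = 2*arccos(sqrt(p1*p2) + sqrt((1-p1)*(1-p2))).
sqrt(p1*p2) = sqrt(0.95*0.25) = 0.48734.
sqrt((1-p1)*(1-p2)) = sqrt(0.05*0.75) = 0.193649.
arg = 0.48734 + 0.193649 = 0.680989.
d = 2*arccos(0.680989) = 1.6434

1.6434


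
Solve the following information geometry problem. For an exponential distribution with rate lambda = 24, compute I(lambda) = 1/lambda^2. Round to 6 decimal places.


Fisher information for exponential: I(lambda) = 1/lambda^2.
lambda = 24, lambda^2 = 576.
I = 1/576 = 0.001736

0.001736


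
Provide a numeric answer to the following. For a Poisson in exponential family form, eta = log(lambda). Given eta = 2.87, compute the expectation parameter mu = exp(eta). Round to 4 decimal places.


Expectation parameter for Poisson exponential family:
mu = exp(eta).
eta = 2.87.
mu = exp(2.87) = 17.6370

17.6370


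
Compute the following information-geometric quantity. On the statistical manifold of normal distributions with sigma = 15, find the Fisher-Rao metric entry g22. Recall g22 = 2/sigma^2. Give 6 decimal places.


For the 2-parameter normal family, the Fisher metric has:
  g11 = 1/sigma^2, g22 = 2/sigma^2.
sigma = 15, sigma^2 = 225.
g22 = 0.008889

0.008889


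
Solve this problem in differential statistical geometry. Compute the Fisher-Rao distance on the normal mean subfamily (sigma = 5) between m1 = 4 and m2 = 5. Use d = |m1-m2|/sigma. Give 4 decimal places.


On the fixed-variance normal subfamily, geodesic distance = |m1-m2|/sigma.
|4 - 5| = 1.
sigma = 5.
d = 1/5 = 0.2000

0.2000


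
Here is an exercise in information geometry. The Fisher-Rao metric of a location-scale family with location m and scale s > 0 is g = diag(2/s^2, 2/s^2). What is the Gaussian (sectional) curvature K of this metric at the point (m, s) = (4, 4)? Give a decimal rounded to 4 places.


The metric has the form g = (A dm^2 + B ds^2)/s^2 with A = 2, B = 2.
Substitute u = sqrt(A/B)*m: g = B*(du^2 + ds^2)/s^2, i.e. B times the
Poincare upper half-plane metric, which has constant Gaussian curvature -1.
Scaling a 2D metric by a constant c divides the Gaussian curvature by c,
so K = -1/B = -1/(2) = -0.5000 everywhere (the point (m, s) = (4, 4) is irrelevant:
the curvature is constant).
The requested Gaussian curvature is K = -0.5000.

-0.5000


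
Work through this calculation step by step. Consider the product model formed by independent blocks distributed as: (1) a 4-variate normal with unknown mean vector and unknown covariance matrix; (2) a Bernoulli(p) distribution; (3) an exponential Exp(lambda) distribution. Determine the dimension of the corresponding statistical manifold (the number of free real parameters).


The dimension of a statistical manifold equals the number of free
(independent) real parameters of the model. For a product of independent
blocks the parameter counts add.
- 4-variate normal: 4 (mean) + 4*5/2 = 10 (symmetric covariance) = 14.
- Bernoulli (p): 1.
- exponential (lambda): 1.
Total = 14 + 1 + 1 = 16.
Dimension = 16

16


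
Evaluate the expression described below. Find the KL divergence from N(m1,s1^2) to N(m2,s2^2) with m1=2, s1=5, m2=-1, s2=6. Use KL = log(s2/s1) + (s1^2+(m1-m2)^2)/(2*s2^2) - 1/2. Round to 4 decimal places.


KL divergence between normal distributions:
KL = log(s2/s1) + (s1^2 + (m1-m2)^2)/(2*s2^2) - 1/2.
log(6/5) = 0.182322.
(5^2 + (2--1)^2)/(2*6^2) = (25 + 9)/72 = 0.472222.
KL = 0.182322 + 0.472222 - 0.5 = 0.1545

0.1545


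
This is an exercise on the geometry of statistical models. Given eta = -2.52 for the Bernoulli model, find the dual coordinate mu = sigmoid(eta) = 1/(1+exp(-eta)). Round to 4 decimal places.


Dual coordinate (expectation parameter) for Bernoulli:
mu = 1/(1+exp(-eta)).
eta = -2.52.
exp(-eta) = exp(2.52) = 12.428597.
mu = 1/(1+12.428597) = 0.0745

0.0745


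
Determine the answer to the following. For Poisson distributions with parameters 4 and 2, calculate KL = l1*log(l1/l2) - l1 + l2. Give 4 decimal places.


KL divergence for Poisson:
KL = l1*log(l1/l2) - l1 + l2.
l1 = 4, l2 = 2.
log(4/2) = 0.693147.
l1*log(l1/l2) = 4 * 0.693147 = 2.772589.
KL = 2.772589 - 4 + 2 = 0.7726

0.7726


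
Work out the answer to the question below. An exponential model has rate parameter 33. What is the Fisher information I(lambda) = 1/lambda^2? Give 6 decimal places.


Fisher information for exponential: I(lambda) = 1/lambda^2.
lambda = 33, lambda^2 = 1089.
I = 1/1089 = 0.000918

0.000918


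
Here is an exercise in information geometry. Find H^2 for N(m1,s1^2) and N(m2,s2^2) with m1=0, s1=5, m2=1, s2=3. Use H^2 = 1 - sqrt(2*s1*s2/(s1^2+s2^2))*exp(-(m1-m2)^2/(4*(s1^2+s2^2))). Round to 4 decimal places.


Squared Hellinger distance for Gaussians:
H^2 = 1 - sqrt(2*s1*s2/(s1^2+s2^2)) * exp(-(m1-m2)^2/(4*(s1^2+s2^2))).
s1^2 = 25, s2^2 = 9, s1^2+s2^2 = 34.
sqrt(2*5*3/(34)) = 0.939336.
(m1-m2)^2 = (-1)^2 = 1.
exp(-1/(4*34)) = exp(-0.007353) = 0.992674.
H^2 = 1 - 0.939336*0.992674 = 0.0675

0.0675


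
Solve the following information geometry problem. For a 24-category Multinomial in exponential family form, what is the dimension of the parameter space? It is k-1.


Exponential family dimension calculation:
For Multinomial with k=24 categories, dim = k-1 = 23.

23


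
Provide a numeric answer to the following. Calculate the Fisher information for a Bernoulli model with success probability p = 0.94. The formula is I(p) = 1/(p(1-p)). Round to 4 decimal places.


For Bernoulli(p), Fisher information is I(p) = 1/(p*(1-p)).
p = 0.94, 1-p = 0.06.
p*(1-p) = 0.0564.
I(p) = 1/0.0564 = 17.7305

17.7305


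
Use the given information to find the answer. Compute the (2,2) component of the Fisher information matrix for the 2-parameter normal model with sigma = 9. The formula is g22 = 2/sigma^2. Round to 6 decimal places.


For the 2-parameter normal family, the Fisher metric has:
  g11 = 1/sigma^2, g22 = 2/sigma^2.
sigma = 9, sigma^2 = 81.
g22 = 0.024691

0.024691


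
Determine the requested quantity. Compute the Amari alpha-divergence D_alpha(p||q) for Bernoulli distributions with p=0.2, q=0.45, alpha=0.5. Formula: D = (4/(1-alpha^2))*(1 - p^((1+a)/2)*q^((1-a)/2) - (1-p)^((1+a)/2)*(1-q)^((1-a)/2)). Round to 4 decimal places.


Amari alpha-divergence:
D = (4/(1-alpha^2))*(1 - p^((1+a)/2)*q^((1-a)/2) - (1-p)^((1+a)/2)*(1-q)^((1-a)/2)).
alpha = 0.5, p = 0.2, q = 0.45.
e1 = (1+alpha)/2 = 0.75, e2 = (1-alpha)/2 = 0.25.
t1 = p^e1 * q^e2 = 0.2^0.75 * 0.45^0.25 = 0.244949.
t2 = (1-p)^e1 * (1-q)^e2 = 0.8^0.75 * 0.55^0.25 = 0.728464.
4/(1-alpha^2) = 5.333333.
D = 5.333333*(1 - 0.244949 - 0.728464) = 0.1418

0.1418


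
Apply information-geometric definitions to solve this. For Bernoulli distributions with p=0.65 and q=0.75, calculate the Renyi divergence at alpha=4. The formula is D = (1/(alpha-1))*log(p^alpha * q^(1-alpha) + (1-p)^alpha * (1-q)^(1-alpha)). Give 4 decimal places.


Renyi divergence of order alpha between Bernoulli distributions:
D = (1/(alpha-1))*log(p^alpha * q^(1-alpha) + (1-p)^alpha * (1-q)^(1-alpha)).
alpha = 4, p = 0.65, q = 0.75.
p^alpha * q^(1-alpha) = 0.65^4 * 0.75^-3 = 0.423126.
(1-p)^alpha * (1-q)^(1-alpha) = 0.35^4 * 0.25^-3 = 0.9604.
sum = 0.423126 + 0.9604 = 1.383526.
D = (1/3)*log(1.383526) = 0.1082

0.1082


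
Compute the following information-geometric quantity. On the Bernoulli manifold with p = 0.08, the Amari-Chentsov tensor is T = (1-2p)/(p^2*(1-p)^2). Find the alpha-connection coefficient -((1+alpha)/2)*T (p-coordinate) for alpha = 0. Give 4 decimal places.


Skewness (Amari-Chentsov) tensor: T = (1-2p)/(p^2*(1-p)^2).
p = 0.08, 1-2p = 0.84, p^2 = 0.0064, (1-p)^2 = 0.8464.
T = 0.84/(0.0064 * 0.8464) = 155.068526.
In the p-coordinate, Gamma^(alpha) = Gamma^(0) - (alpha/2)*T with Gamma^(0) = (1/2)*g'(p) = -T/2,
so Gamma^(alpha) = -((1+alpha)/2)*T.
alpha = 0, -(1+alpha)/2 = -0.5.
Gamma = -0.5 * 155.068526 = -77.5343

-77.5343


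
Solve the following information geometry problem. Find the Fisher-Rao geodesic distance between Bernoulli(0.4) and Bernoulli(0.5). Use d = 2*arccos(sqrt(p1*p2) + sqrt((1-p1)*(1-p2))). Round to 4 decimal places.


Geodesic distance on Bernoulli manifold:
d(p1,p2) = 2*arccos(sqrt(p1*p2) + sqrt((1-p1)*(1-p2))).
sqrt(p1*p2) = sqrt(0.4*0.5) = 0.447214.
sqrt((1-p1)*(1-p2)) = sqrt(0.6*0.5) = 0.547723.
arg = 0.447214 + 0.547723 = 0.994936.
d = 2*arccos(0.994936) = 0.2014

0.2014


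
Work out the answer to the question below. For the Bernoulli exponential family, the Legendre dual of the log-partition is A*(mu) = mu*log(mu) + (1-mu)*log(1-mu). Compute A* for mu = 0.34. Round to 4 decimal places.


Legendre transform for Bernoulli:
A*(mu) = mu*log(mu) + (1-mu)*log(1-mu).
mu = 0.34, 1-mu = 0.66.
mu*log(mu) = 0.34*log(0.34) = -0.366795.
(1-mu)*log(1-mu) = 0.66*log(0.66) = -0.27424.
A* = -0.366795 + -0.27424 = -0.6410

-0.6410


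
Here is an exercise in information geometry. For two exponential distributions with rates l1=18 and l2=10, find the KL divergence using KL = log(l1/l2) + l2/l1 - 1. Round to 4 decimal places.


KL divergence for exponential family:
KL = log(l1/l2) + l2/l1 - 1.
log(18/10) = 0.587787.
10/18 = 0.555556.
KL = 0.587787 + 0.555556 - 1 = 0.1433

0.1433


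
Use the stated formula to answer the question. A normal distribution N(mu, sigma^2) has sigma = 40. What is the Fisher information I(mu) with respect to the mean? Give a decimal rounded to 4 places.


The Fisher information for the mean of a normal distribution is I(mu) = 1/sigma^2.
sigma = 40, so sigma^2 = 1600.
I(mu) = 1/1600 = 0.0006

0.0006


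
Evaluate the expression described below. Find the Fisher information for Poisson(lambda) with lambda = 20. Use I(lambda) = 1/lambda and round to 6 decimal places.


Fisher information for Poisson: I(lambda) = 1/lambda.
lambda = 20.
I(lambda) = 1/20 = 0.050000

0.050000


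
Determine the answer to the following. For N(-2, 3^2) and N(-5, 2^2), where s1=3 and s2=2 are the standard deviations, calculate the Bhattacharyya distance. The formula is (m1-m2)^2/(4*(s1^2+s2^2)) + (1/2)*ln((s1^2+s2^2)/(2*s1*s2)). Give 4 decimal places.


Bhattacharyya distance between two Gaussians:
DB = (m1-m2)^2/(4*(s1^2+s2^2)) + (1/2)*ln((s1^2+s2^2)/(2*s1*s2)).
(m1-m2)^2 = (3)^2 = 9.
s1^2+s2^2 = 9 + 4 = 13.
term1 = 9/52 = 0.173077.
term2 = 0.5*ln(13/12.0) = 0.040021.
DB = 0.173077 + 0.040021 = 0.2131

0.2131


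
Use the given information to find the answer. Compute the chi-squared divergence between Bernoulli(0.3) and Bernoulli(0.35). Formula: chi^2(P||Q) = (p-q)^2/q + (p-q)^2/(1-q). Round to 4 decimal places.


Chi-squared divergence between Bernoulli distributions:
chi^2 = (p-q)^2/q + (p-q)^2/(1-q).
p = 0.3, q = 0.35, p-q = -0.05.
(p-q)^2 = 0.0025.
term1 = 0.0025/0.35 = 0.007143.
term2 = 0.0025/0.65 = 0.003846.
chi^2 = 0.007143 + 0.003846 = 0.0110

0.0110


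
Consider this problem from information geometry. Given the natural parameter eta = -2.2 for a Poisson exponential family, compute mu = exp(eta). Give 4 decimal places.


Expectation parameter for Poisson exponential family:
mu = exp(eta).
eta = -2.2.
mu = exp(-2.2) = 0.1108

0.1108


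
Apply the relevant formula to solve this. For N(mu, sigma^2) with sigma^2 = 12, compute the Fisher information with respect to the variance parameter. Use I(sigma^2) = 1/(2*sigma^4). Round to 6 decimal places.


Fisher information for variance: I(sigma^2) = 1/(2*sigma^4).
sigma^2 = 12, so sigma^4 = 144.
I = 1/(2*144) = 1/288 = 0.003472

0.003472


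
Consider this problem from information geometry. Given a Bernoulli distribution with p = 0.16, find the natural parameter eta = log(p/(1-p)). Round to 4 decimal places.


Natural parameter for Bernoulli: eta = log(p/(1-p)).
p = 0.16, 1-p = 0.84.
p/(1-p) = 0.190476.
eta = log(0.190476) = -1.6582

-1.6582


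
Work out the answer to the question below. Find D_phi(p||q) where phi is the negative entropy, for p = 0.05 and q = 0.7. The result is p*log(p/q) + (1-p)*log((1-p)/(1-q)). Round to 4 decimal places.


Bregman divergence with negative entropy generator:
D = p*log(p/q) + (1-p)*log((1-p)/(1-q)).
p = 0.05, q = 0.7.
p*log(p/q) = 0.05*log(0.05/0.7) = -0.131953.
(1-p)*log((1-p)/(1-q)) = 0.95*log(0.95/0.3) = 1.095046.
D = -0.131953 + 1.095046 = 0.9631

0.9631


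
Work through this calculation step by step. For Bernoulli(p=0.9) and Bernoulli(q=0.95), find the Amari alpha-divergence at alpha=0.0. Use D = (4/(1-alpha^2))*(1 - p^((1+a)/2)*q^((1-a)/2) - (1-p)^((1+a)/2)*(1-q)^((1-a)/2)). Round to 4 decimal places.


Amari alpha-divergence:
D = (4/(1-alpha^2))*(1 - p^((1+a)/2)*q^((1-a)/2) - (1-p)^((1+a)/2)*(1-q)^((1-a)/2)).
alpha = 0.0, p = 0.9, q = 0.95.
e1 = (1+alpha)/2 = 0.5, e2 = (1-alpha)/2 = 0.5.
t1 = p^e1 * q^e2 = 0.9^0.5 * 0.95^0.5 = 0.924662.
t2 = (1-p)^e1 * (1-q)^e2 = 0.1^0.5 * 0.05^0.5 = 0.070711.
4/(1-alpha^2) = 4.0.
D = 4.0*(1 - 0.924662 - 0.070711) = 0.0185

0.0185


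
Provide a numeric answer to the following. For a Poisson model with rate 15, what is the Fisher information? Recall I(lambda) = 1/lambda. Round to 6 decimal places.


Fisher information for Poisson: I(lambda) = 1/lambda.
lambda = 15.
I(lambda) = 1/15 = 0.066667

0.066667


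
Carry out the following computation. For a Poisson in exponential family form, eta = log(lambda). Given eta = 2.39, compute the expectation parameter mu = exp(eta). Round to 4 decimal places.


Expectation parameter for Poisson exponential family:
mu = exp(eta).
eta = 2.39.
mu = exp(2.39) = 10.9135

10.9135


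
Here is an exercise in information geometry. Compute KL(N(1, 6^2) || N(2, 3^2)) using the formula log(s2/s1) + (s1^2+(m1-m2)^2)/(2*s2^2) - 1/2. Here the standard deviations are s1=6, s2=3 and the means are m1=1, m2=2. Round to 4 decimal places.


KL divergence between normal distributions:
KL = log(s2/s1) + (s1^2 + (m1-m2)^2)/(2*s2^2) - 1/2.
log(3/6) = -0.693147.
(6^2 + (1-2)^2)/(2*3^2) = (36 + 1)/18 = 2.055556.
KL = -0.693147 + 2.055556 - 0.5 = 0.8624

0.8624


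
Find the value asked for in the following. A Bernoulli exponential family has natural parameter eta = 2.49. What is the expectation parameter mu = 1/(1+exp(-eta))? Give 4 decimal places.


Dual coordinate (expectation parameter) for Bernoulli:
mu = 1/(1+exp(-eta)).
eta = 2.49.
exp(-eta) = exp(-2.49) = 0.08291.
mu = 1/(1+0.08291) = 0.9234

0.9234


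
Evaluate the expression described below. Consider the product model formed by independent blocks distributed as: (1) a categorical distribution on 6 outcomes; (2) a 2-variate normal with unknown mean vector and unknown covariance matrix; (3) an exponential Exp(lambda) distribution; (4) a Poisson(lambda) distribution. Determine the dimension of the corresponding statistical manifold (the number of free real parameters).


The dimension of a statistical manifold equals the number of free
(independent) real parameters of the model. For a product of independent
blocks the parameter counts add.
- categorical on 6 outcomes (probabilities sum to 1): 6-1 = 5.
- 2-variate normal: 2 (mean) + 2*3/2 = 3 (symmetric covariance) = 5.
- exponential (lambda): 1.
- Poisson (lambda): 1.
Total = 5 + 5 + 1 + 1 = 12.
Dimension = 12

12


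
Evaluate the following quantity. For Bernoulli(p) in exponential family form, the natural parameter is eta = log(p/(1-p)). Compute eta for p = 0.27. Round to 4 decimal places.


Natural parameter for Bernoulli: eta = log(p/(1-p)).
p = 0.27, 1-p = 0.73.
p/(1-p) = 0.369863.
eta = log(0.369863) = -0.9946

-0.9946


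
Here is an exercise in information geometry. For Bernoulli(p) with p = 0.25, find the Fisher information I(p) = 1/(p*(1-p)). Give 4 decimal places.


For Bernoulli(p), Fisher information is I(p) = 1/(p*(1-p)).
p = 0.25, 1-p = 0.75.
p*(1-p) = 0.1875.
I(p) = 1/0.1875 = 5.3333

5.3333


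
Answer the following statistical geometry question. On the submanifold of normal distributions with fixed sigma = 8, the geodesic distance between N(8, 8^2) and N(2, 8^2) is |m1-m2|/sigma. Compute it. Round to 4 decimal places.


On the fixed-variance normal subfamily, geodesic distance = |m1-m2|/sigma.
|8 - 2| = 6.
sigma = 8.
d = 6/8 = 0.7500

0.7500


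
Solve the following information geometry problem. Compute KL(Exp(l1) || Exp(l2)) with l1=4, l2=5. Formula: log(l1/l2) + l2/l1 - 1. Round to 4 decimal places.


KL divergence for exponential family:
KL = log(l1/l2) + l2/l1 - 1.
log(4/5) = -0.223144.
5/4 = 1.25.
KL = -0.223144 + 1.25 - 1 = 0.0269

0.0269


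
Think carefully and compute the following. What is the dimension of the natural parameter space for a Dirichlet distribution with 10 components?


Exponential family dimension calculation:
Dirichlet with 10 components has 10 natural parameters.

10


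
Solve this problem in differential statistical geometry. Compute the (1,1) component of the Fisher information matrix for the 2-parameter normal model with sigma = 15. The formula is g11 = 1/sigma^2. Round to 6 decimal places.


For the 2-parameter normal family, the Fisher metric has:
  g11 = 1/sigma^2, g22 = 2/sigma^2.
sigma = 15, sigma^2 = 225.
g11 = 0.004444

0.004444


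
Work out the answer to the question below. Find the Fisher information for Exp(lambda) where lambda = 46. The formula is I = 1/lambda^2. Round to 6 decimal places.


Fisher information for exponential: I(lambda) = 1/lambda^2.
lambda = 46, lambda^2 = 2116.
I = 1/2116 = 0.000473

0.000473


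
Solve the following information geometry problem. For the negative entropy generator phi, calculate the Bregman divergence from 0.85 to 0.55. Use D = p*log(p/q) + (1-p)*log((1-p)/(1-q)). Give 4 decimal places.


Bregman divergence with negative entropy generator:
D = p*log(p/q) + (1-p)*log((1-p)/(1-q)).
p = 0.85, q = 0.55.
p*log(p/q) = 0.85*log(0.85/0.55) = 0.37002.
(1-p)*log((1-p)/(1-q)) = 0.15*log(0.15/0.45) = -0.164792.
D = 0.37002 + -0.164792 = 0.2052

0.2052


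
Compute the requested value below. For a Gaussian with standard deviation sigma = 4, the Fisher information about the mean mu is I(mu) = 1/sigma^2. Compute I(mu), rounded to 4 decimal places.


The Fisher information for the mean of a normal distribution is I(mu) = 1/sigma^2.
sigma = 4, so sigma^2 = 16.
I(mu) = 1/16 = 0.0625

0.0625


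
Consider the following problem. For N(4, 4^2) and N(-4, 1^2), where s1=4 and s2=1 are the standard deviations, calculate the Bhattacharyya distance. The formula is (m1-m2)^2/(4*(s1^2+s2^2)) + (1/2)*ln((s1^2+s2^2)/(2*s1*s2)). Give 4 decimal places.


Bhattacharyya distance between two Gaussians:
DB = (m1-m2)^2/(4*(s1^2+s2^2)) + (1/2)*ln((s1^2+s2^2)/(2*s1*s2)).
(m1-m2)^2 = (8)^2 = 64.
s1^2+s2^2 = 16 + 1 = 17.
term1 = 64/68 = 0.941176.
term2 = 0.5*ln(17/8.0) = 0.376886.
DB = 0.941176 + 0.376886 = 1.3181

1.3181


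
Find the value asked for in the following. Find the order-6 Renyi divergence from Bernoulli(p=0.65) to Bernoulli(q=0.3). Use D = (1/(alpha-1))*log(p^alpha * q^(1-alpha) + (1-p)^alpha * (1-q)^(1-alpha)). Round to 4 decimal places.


Renyi divergence of order alpha between Bernoulli distributions:
D = (1/(alpha-1))*log(p^alpha * q^(1-alpha) + (1-p)^alpha * (1-q)^(1-alpha)).
alpha = 6, p = 0.65, q = 0.3.
p^alpha * q^(1-alpha) = 0.65^6 * 0.3^-5 = 31.036581.
(1-p)^alpha * (1-q)^(1-alpha) = 0.35^6 * 0.7^-5 = 0.010938.
sum = 31.036581 + 0.010938 = 31.047518.
D = (1/5)*log(31.047518) = 0.6871

0.6871


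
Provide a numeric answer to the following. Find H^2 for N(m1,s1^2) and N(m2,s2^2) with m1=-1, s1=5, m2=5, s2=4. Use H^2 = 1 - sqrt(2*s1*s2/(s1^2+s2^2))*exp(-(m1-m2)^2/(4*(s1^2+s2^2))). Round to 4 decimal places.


Squared Hellinger distance for Gaussians:
H^2 = 1 - sqrt(2*s1*s2/(s1^2+s2^2)) * exp(-(m1-m2)^2/(4*(s1^2+s2^2))).
s1^2 = 25, s2^2 = 16, s1^2+s2^2 = 41.
sqrt(2*5*4/(41)) = 0.98773.
(m1-m2)^2 = (-6)^2 = 36.
exp(-36/(4*41)) = exp(-0.219512) = 0.80291.
H^2 = 1 - 0.98773*0.80291 = 0.2069

0.2069


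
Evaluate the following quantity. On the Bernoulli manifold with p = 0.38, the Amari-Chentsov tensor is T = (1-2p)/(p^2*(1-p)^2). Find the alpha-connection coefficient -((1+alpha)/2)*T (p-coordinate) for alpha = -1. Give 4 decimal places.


Skewness (Amari-Chentsov) tensor: T = (1-2p)/(p^2*(1-p)^2).
p = 0.38, 1-2p = 0.24, p^2 = 0.1444, (1-p)^2 = 0.3844.
T = 0.24/(0.1444 * 0.3844) = 4.323751.
In the p-coordinate, Gamma^(alpha) = Gamma^(0) - (alpha/2)*T with Gamma^(0) = (1/2)*g'(p) = -T/2,
so Gamma^(alpha) = -((1+alpha)/2)*T.
alpha = -1, -(1+alpha)/2 = 0.0.
Gamma = 0.0 * 4.323751 = 0.0000

0.0000


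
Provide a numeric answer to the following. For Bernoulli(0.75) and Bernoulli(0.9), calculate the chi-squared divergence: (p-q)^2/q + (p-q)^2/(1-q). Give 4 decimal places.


Chi-squared divergence between Bernoulli distributions:
chi^2 = (p-q)^2/q + (p-q)^2/(1-q).
p = 0.75, q = 0.9, p-q = -0.15.
(p-q)^2 = 0.0225.
term1 = 0.0225/0.9 = 0.025.
term2 = 0.0225/0.1 = 0.225.
chi^2 = 0.025 + 0.225 = 0.2500

0.2500


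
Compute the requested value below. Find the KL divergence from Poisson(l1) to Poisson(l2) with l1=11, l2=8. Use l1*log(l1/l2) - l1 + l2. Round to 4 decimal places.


KL divergence for Poisson:
KL = l1*log(l1/l2) - l1 + l2.
l1 = 11, l2 = 8.
log(11/8) = 0.318454.
l1*log(l1/l2) = 11 * 0.318454 = 3.502991.
KL = 3.502991 - 11 + 8 = 0.5030

0.5030


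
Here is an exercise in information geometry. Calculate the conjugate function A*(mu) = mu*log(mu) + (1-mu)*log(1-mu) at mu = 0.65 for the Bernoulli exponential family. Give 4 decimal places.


Legendre transform for Bernoulli:
A*(mu) = mu*log(mu) + (1-mu)*log(1-mu).
mu = 0.65, 1-mu = 0.35.
mu*log(mu) = 0.65*log(0.65) = -0.280009.
(1-mu)*log(1-mu) = 0.35*log(0.35) = -0.367438.
A* = -0.280009 + -0.367438 = -0.6474

-0.6474


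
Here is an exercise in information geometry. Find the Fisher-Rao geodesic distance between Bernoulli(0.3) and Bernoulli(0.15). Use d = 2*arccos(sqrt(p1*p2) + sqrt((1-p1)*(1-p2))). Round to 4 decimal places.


Geodesic distance on Bernoulli manifold:
d(p1,p2) = 2*arccos(sqrt(p1*p2) + sqrt((1-p1)*(1-p2))).
sqrt(p1*p2) = sqrt(0.3*0.15) = 0.212132.
sqrt((1-p1)*(1-p2)) = sqrt(0.7*0.85) = 0.771362.
arg = 0.212132 + 0.771362 = 0.983494.
d = 2*arccos(0.983494) = 0.3639

0.3639


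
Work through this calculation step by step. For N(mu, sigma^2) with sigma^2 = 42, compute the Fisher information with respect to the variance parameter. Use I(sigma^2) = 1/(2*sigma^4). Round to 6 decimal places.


Fisher information for variance: I(sigma^2) = 1/(2*sigma^4).
sigma^2 = 42, so sigma^4 = 1764.
I = 1/(2*1764) = 1/3528 = 0.000283

0.000283


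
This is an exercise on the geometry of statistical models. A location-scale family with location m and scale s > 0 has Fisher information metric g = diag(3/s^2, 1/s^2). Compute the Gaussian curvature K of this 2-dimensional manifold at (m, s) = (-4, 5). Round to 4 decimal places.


The metric has the form g = (A dm^2 + B ds^2)/s^2 with A = 3, B = 1.
Substitute u = sqrt(A/B)*m: g = B*(du^2 + ds^2)/s^2, i.e. B times the
Poincare upper half-plane metric, which has constant Gaussian curvature -1.
Scaling a 2D metric by a constant c divides the Gaussian curvature by c,
so K = -1/B = -1/(1) = -1.0000 everywhere (the point (m, s) = (-4, 5) is irrelevant:
the curvature is constant).
The requested Gaussian curvature is K = -1.0000.

-1.0000


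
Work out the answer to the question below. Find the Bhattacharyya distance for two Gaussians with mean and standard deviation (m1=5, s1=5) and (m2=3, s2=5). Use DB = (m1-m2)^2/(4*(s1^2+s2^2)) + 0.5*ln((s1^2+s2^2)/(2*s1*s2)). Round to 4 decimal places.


Bhattacharyya distance between two Gaussians:
DB = (m1-m2)^2/(4*(s1^2+s2^2)) + (1/2)*ln((s1^2+s2^2)/(2*s1*s2)).
(m1-m2)^2 = (2)^2 = 4.
s1^2+s2^2 = 25 + 25 = 50.
term1 = 4/200 = 0.02.
term2 = 0.5*ln(50/50.0) = 0.0.
DB = 0.02 + 0.0 = 0.0200

0.0200
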